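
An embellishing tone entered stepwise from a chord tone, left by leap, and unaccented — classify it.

Escape tone.

Approach: by step. Departure: by leap. Metric position: weak.
Step in, leap out, from a weak position — an escape tone (échappée). (It is the mirror image of the appoggiatura, which leaps in and steps out on a strong beat.)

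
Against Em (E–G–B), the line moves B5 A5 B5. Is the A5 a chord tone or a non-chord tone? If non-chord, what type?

The harmony at that moment is E minor triad (E, G, B); A5 is not a chord tone.
It is approached by step down from B5 and left by step up to B5.
Step away and step back to the same note — a neighbor tone (lower neighbor).

Non-chord tone — a neighbor tone.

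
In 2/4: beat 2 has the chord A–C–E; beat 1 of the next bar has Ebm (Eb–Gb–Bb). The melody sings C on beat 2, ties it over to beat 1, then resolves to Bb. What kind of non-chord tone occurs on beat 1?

Suspension.

The harmony at that moment is Eb minor triad (Eb, Gb, Bb); C is not a chord tone.
It is held over (the same pitch as the preceding C) and left by step down to Bb.
Held over from the previous chord and resolving down by step — a suspension.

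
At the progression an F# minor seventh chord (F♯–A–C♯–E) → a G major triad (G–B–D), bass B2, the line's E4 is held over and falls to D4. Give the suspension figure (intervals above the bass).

4–3 suspension.

At the second chord the bass is B2. The suspended E4 lies a fourth above the bass; after resolving down by step to D4, the interval above the bass becomes a third.
Suspension figures are named by those two intervals: 4–3.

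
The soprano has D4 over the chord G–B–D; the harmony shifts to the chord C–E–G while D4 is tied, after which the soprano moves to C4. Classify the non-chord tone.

D4 is a suspension.

The harmony at that moment is C major triad (C, E, G); D4 is not a chord tone.
It is held over (the same pitch as the preceding D4) and left by step down to C4.
Held over from the previous chord and resolving down by step — a suspension.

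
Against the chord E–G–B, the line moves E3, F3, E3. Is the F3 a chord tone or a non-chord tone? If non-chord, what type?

The harmony at that moment is E minor triad (E, G, B); F3 is not a chord tone.
It is approached by step up from E3 and left by step down to E3.
Step away and step back to the same note — a neighbor tone (upper neighbor).

Non-chord tone — a neighbor tone.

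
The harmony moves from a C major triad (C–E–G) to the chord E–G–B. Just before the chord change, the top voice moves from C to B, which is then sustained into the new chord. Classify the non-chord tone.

B is an anticipation.

The harmony at that moment is C major triad (C, E, G); B is not a chord tone.
It is approached by step down from C and then sustained as the same pitch into the next harmony.
Arriving early and becoming a chord tone when the harmony changes — an anticipation.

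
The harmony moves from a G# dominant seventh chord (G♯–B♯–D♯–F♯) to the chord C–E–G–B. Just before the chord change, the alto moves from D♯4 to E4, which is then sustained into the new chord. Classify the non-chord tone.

The harmony at that moment is G♯ dominant seventh chord (G♯, B♯, D♯, F♯); E4 is not a chord tone.
It is approached by step up from D♯4 and then sustained as the same pitch into the next harmony.
Arriving early and becoming a chord tone when the harmony changes — an anticipation.

E4 is an anticipation.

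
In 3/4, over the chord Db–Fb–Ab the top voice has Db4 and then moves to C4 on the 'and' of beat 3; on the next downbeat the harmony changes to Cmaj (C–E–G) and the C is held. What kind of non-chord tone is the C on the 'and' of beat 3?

Anticipation.

The harmony at that moment is Db minor triad (Db, Fb, Ab); C4 is not a chord tone.
It is approached by step down from Db4 and then sustained as the same pitch into the next harmony.
Arriving early and becoming a chord tone when the harmony changes — an anticipation.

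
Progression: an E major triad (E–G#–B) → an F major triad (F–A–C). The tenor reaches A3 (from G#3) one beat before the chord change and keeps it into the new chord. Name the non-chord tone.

The harmony at that moment is E major triad (E, G#, B); A3 is not a chord tone.
It is approached by step up from G#3 and then sustained as the same pitch into the next harmony.
Arriving early and becoming a chord tone when the harmony changes — an anticipation.

A3 is an anticipation.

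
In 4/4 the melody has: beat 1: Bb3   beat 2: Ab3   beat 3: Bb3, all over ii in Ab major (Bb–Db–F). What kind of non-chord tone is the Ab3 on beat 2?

The harmony at that moment is Bb minor triad (Bb, Db, F); Ab3 is not a chord tone.
It is approached by step down from Bb3 and left by step up to Bb3.
Step away and step back to the same note — a neighbor tone (lower neighbor).

Lower neighbor tone.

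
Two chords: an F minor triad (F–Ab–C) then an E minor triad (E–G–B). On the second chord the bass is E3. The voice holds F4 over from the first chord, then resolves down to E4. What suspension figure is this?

At the second chord the bass is E3. The suspended F4 lies a ninth above the bass; after resolving down by step to E4, the interval above the bass becomes an octave.
Suspension figures are named by those two intervals: 9–8.

9–8 suspension.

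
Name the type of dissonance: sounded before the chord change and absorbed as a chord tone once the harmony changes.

Anticipation.

Approach: ahead of the chord change (typically by step), so it is dissonant against the current harmony. Departure: none — the same pitch is restated or held and is a chord tone of the new harmony.
Dissonant first, consonant once the harmony catches up: the note simply arrives early — an anticipation. (The reverse timing, consonant first and dissonant after the change, would be a suspension or retardation.)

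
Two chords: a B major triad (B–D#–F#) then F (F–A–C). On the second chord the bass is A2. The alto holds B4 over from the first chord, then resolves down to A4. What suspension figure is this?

9–8 suspension.

At the second chord the bass is A2. The suspended B4 lies a ninth above the bass; after resolving down by step to A4, the interval above the bass becomes an octave.
Suspension figures are named by those two intervals: 9–8.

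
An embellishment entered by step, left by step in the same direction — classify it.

Approach: by step. Departure: by step, continuing in the same direction.
Stepwise on both sides with no change of direction means the note fills in the space between two different chord tones — a passing tone. (Had it turned back to its starting note it would be a neighbor tone instead.)

Passing tone.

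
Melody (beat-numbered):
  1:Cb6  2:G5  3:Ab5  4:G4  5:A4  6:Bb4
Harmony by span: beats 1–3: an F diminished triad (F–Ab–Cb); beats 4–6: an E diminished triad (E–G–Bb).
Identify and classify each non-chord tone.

The harmony at that moment is F diminished triad (F, Ab, Cb); G5 is not a chord tone.
It is approached by leap down from Cb6 and left by step up to Ab5.
Leap in, step out — an appoggiatura.
The harmony at that moment is E diminished triad (E, G, Bb); A4 is not a chord tone.
It is approached by step up from G4 and left by step up to Bb4.
Step in, step out in the same direction — a passing tone.

G5 (beat 2) — appoggiatura; A4 (beat 5) — passing tone.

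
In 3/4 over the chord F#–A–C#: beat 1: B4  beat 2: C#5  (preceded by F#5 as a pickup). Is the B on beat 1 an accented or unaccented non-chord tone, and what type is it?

Accented appoggiatura.

The harmony at that moment is F# minor triad (F#, A, C#); B4 is not a chord tone.
It is approached by leap down from F#5 and left by step up to C#5.
Leap in, step out — an appoggiatura.
It falls on the downbeat, so it is accented.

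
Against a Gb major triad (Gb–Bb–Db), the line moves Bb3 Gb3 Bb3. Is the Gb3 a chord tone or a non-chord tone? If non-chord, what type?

Chord tone (the root of Gb major triad).

Gb major triad contains Gb, Bb, Db; Gb is the root, so it is a chord tone.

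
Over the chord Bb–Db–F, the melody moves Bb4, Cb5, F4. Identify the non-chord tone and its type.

Cb5 is an escape tone.

The harmony at that moment is Bb minor triad (Bb, Db, F); Cb5 is not a chord tone.
It is approached by step up from Bb4 and left by leap down to F4.
Step in, leap out — an escape tone.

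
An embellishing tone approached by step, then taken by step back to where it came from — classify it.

Neighbor tone.

Approach: by step. Departure: by step in the opposite direction, back to the starting pitch.
Stepwise on both sides but reversing to return to the same chord tone — a neighbor tone. (Had it continued onward in the same direction it would be a passing tone instead.)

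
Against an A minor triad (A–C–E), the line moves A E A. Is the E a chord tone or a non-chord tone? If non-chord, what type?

Chord tone (the fifth of A minor triad).

A minor triad contains A, C, E; E is the fifth, so it is a chord tone.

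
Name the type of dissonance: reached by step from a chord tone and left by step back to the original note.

Neighbor tone.

Approach: by step. Departure: by step in the opposite direction, back to the starting pitch.
Stepwise on both sides but reversing to return to the same chord tone — a neighbor tone. (Had it continued onward in the same direction it would be a passing tone instead.)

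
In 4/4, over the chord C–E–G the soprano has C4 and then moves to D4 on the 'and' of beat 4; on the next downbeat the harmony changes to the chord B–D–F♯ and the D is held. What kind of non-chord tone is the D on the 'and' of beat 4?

The harmony at that moment is C major triad (C, E, G); D4 is not a chord tone.
It is approached by step up from C4 and then sustained as the same pitch into the next harmony.
Arriving early and becoming a chord tone when the harmony changes — an anticipation.

Anticipation.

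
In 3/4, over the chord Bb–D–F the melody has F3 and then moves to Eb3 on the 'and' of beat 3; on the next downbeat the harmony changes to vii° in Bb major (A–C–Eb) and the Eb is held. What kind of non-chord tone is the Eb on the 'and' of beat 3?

The harmony at that moment is Bb major triad (Bb, D, F); Eb3 is not a chord tone.
It is approached by step down from F3 and then sustained as the same pitch into the next harmony.
Arriving early and becoming a chord tone when the harmony changes — an anticipation.

Anticipation.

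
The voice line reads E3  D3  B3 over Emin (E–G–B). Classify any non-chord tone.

The harmony at that moment is E minor triad (E, G, B); D3 is not a chord tone.
It is approached by step down from E3 and left by leap up to B3.
Step in, leap out — an escape tone.

D3 is an escape tone.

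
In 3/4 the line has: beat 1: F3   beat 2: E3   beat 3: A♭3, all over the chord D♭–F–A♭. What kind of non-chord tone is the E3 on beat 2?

Escape tone.

The harmony at that moment is D♭ major triad (D♭, F, A♭); E3 is not a chord tone.
It is approached by step down from F3 and left by leap up to A♭3.
Step in, leap out, on a weak beat — an escape tone.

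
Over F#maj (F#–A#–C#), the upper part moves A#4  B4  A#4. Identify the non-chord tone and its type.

The harmony at that moment is F# major triad (F#, A#, C#); B4 is not a chord tone.
It is approached by step up from A#4 and left by step down to A#4.
Step away and step back to the same note — a neighbor tone (upper neighbor).

B4 is a neighbor tone.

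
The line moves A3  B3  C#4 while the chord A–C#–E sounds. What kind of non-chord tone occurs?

The harmony at that moment is A major triad (A, C#, E); B3 is not a chord tone.
It is approached by step up from A3 and left by step up to C#4.
Step in, step out in the same direction — a passing tone.

B3 is a passing tone.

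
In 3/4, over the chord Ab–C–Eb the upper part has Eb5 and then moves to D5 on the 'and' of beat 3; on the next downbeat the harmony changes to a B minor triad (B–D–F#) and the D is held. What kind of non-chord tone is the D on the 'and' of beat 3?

Anticipation.

The harmony at that moment is Ab major triad (Ab, C, Eb); D5 is not a chord tone.
It is approached by step down from Eb5 and then sustained as the same pitch into the next harmony.
Arriving early and becoming a chord tone when the harmony changes — an anticipation.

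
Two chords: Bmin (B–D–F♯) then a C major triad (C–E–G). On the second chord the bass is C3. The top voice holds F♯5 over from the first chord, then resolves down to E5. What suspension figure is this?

At the second chord the bass is C3. The suspended F♯5 lies a fourth above the bass; after resolving down by step to E5, the interval above the bass becomes a third.
Suspension figures are named by those two intervals: 4–3.

4–3 suspension.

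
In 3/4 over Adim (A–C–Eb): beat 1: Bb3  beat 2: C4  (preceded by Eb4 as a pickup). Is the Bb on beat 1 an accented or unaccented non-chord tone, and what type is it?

Accented appoggiatura.

The harmony at that moment is A diminished triad (A, C, Eb); Bb3 is not a chord tone.
It is approached by leap down from Eb4 and left by step up to C4.
Leap in, step out — an appoggiatura.
It falls on the downbeat, so it is accented.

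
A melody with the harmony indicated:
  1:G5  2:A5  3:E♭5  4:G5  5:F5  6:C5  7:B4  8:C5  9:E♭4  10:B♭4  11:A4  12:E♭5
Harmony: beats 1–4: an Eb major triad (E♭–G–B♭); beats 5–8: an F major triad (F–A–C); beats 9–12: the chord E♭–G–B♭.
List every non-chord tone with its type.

A5 (beat 2) — escape tone; B4 (beat 7) — neighbor tone; A4 (beat 11) — escape tone.

The harmony at that moment is E♭ major triad (E♭, G, B♭); A5 is not a chord tone.
It is approached by step up from G5 and left by leap down to E♭5.
Step in, leap out — an escape tone.
The harmony at that moment is F major triad (F, A, C); B4 is not a chord tone.
It is approached by step down from C5 and left by step up to C5.
Step away and step back to the same note — a neighbor tone (lower neighbor).
The harmony at that moment is E♭ major triad (E♭, G, B♭); A4 is not a chord tone.
It is approached by step down from B♭4 and left by leap up to E♭5.
Step in, leap out — an escape tone.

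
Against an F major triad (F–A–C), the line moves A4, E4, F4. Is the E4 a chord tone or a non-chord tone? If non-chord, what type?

Non-chord tone — an appoggiatura.

The harmony at that moment is F major triad (F, A, C); E4 is not a chord tone.
It is approached by leap down from A4 and left by step up to F4.
Leap in, step out — an appoggiatura.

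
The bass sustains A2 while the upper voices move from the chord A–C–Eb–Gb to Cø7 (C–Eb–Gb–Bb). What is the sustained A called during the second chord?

The harmony at that moment is C half-diminished seventh chord (C, Eb, Gb, Bb); A2 is not a chord tone.
It is held over (the same pitch as the preceding A2) and then sustained as the same pitch into the next harmony.
Sustained through a change of harmony — a pedal tone.

Pedal tone (pedal point).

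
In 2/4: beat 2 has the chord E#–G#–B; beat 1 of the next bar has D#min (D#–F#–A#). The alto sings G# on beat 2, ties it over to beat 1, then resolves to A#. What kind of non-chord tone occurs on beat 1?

Retardation.

The harmony at that moment is D# minor triad (D#, F#, A#); G# is not a chord tone.
It is held over (the same pitch as the preceding G#) and left by step up to A#.
Held over from the previous chord and resolving up by step — a retardation.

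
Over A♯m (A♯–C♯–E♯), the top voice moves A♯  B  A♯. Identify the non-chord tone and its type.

B is a neighbor tone.

The harmony at that moment is A♯ minor triad (A♯, C♯, E♯); B is not a chord tone.
It is approached by step up from A♯ and left by step down to A♯.
Step away and step back to the same note — a neighbor tone (upper neighbor).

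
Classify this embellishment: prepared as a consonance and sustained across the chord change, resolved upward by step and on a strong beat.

Approach: by preparation — the pitch is first a chord tone, then held (tied or repeated) while the harmony changes under it. Departure: up by step. Metric position: strong.
A prepared dissonance that resolves upward by step — a retardation. (The same figure resolving downward would be a suspension.)

Retardation.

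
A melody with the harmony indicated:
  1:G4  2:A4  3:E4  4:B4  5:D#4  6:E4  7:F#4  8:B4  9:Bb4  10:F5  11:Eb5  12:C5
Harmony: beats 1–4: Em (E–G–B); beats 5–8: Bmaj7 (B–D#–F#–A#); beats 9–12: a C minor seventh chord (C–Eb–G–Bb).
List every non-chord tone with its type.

The harmony at that moment is E minor triad (E, G, B); A4 is not a chord tone.
It is approached by step up from G4 and left by leap down to E4.
Step in, leap out — an escape tone.
The harmony at that moment is B major seventh chord (B, D#, F#, A#); E4 is not a chord tone.
It is approached by step up from D#4 and left by step up to F#4.
Step in, step out in the same direction — a passing tone.
The harmony at that moment is C minor seventh chord (C, Eb, G, Bb); F5 is not a chord tone.
It is approached by leap up from Bb4 and left by step down to Eb5.
Leap in, step out — an appoggiatura.

A4 (beat 2) — escape tone; E4 (beat 6) — passing tone; F5 (beat 10) — appoggiatura.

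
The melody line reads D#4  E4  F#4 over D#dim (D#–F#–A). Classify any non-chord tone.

The harmony at that moment is D# diminished triad (D#, F#, A); E4 is not a chord tone.
It is approached by step up from D#4 and left by step up to F#4.
Step in, step out in the same direction — a passing tone.

E4 is a passing tone.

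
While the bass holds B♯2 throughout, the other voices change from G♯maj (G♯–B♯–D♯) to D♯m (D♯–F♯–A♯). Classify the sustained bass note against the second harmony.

Pedal tone (pedal point).

The harmony at that moment is D♯ minor triad (D♯, F♯, A♯); B♯2 is not a chord tone.
It is held over (the same pitch as the preceding B♯2) and then sustained as the same pitch into the next harmony.
Sustained through a change of harmony — a pedal tone.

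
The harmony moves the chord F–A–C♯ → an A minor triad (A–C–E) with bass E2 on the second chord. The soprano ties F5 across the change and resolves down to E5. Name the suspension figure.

9–8 suspension.

At the second chord the bass is E2. The suspended F5 lies a ninth above the bass; after resolving down by step to E5, the interval above the bass becomes an octave.
Suspension figures are named by those two intervals: 9–8.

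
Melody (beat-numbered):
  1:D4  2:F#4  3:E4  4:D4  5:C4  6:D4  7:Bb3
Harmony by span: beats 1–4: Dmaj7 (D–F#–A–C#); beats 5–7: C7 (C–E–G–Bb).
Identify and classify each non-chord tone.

E4 (beat 3) — passing tone; D4 (beat 6) — escape tone.

The harmony at that moment is D major seventh chord (D, F#, A, C#); E4 is not a chord tone.
It is approached by step down from F#4 and left by step down to D4.
Step in, step out in the same direction — a passing tone.
The harmony at that moment is C dominant seventh chord (C, E, G, Bb); D4 is not a chord tone.
It is approached by step up from C4 and left by leap down to Bb3.
Step in, leap out — an escape tone.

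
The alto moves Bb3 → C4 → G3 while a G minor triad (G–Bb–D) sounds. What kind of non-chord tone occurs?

C4 is an escape tone.

The harmony at that moment is G minor triad (G, Bb, D); C4 is not a chord tone.
It is approached by step up from Bb3 and left by leap down to G3.
Step in, leap out — an escape tone.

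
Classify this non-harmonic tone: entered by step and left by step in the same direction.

Approach: by step. Departure: by step, continuing in the same direction.
Stepwise on both sides with no change of direction means the note fills in the space between two different chord tones — a passing tone. (Had it turned back to its starting note it would be a neighbor tone instead.)

Passing tone.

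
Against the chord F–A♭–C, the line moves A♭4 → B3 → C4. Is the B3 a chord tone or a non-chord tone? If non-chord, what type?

Non-chord tone — an appoggiatura.

The harmony at that moment is F minor triad (F, A♭, C); B3 is not a chord tone.
It is approached by leap down from A♭4 and left by step up to C4.
Leap in, step out — an appoggiatura.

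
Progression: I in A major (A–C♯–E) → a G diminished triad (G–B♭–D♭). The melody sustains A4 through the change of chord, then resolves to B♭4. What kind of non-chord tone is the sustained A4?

A4 is a retardation.

The harmony at that moment is G diminished triad (G, B♭, D♭); A4 is not a chord tone.
It is held over (the same pitch as the preceding A4) and left by step up to B♭4.
Held over from the previous chord and resolving up by step — a retardation.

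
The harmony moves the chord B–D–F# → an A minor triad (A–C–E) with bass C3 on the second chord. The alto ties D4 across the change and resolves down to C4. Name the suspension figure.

9–8 suspension.

At the second chord the bass is C3. The suspended D4 lies a ninth above the bass; after resolving down by step to C4, the interval above the bass becomes an octave.
Suspension figures are named by those two intervals: 9–8.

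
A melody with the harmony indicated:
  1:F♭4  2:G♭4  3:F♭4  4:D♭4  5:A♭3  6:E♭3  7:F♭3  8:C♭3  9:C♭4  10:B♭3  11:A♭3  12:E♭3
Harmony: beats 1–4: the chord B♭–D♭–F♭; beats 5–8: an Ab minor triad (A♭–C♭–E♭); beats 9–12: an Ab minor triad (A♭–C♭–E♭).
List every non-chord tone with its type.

The harmony at that moment is B♭ diminished triad (B♭, D♭, F♭); G♭4 is not a chord tone.
It is approached by step up from F♭4 and left by step down to F♭4.
Step away and step back to the same note — a neighbor tone (upper neighbor).
The harmony at that moment is A♭ minor triad (A♭, C♭, E♭); F♭3 is not a chord tone.
It is approached by step up from E♭3 and left by leap down to C♭3.
Step in, leap out — an escape tone.
The harmony at that moment is A♭ minor triad (A♭, C♭, E♭); B♭3 is not a chord tone.
It is approached by step down from C♭4 and left by step down to A♭3.
Step in, step out in the same direction — a passing tone.

G♭4 (beat 2) — neighbor tone; F♭3 (beat 7) — escape tone; B♭3 (beat 10) — passing tone.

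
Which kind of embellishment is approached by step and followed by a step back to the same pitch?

Neighbor tone.

Approach: by step. Departure: by step in the opposite direction, back to the starting pitch.
Stepwise on both sides but reversing to return to the same chord tone — a neighbor tone. (Had it continued onward in the same direction it would be a passing tone instead.)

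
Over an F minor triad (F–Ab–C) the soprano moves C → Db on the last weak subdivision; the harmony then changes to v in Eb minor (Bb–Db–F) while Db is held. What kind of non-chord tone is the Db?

The harmony at that moment is F minor triad (F, Ab, C); Db is not a chord tone.
It is approached by step up from C and then sustained as the same pitch into the next harmony.
Arriving early and becoming a chord tone when the harmony changes — an anticipation.

Db is an anticipation.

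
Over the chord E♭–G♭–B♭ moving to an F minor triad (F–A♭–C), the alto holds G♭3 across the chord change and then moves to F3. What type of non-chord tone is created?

G♭3 is a suspension.

The harmony at that moment is F minor triad (F, A♭, C); G♭3 is not a chord tone.
It is held over (the same pitch as the preceding G♭3) and left by step down to F3.
Held over from the previous chord and resolving down by step — a suspension.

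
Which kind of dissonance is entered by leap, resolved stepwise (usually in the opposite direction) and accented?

Appoggiatura.

Approach: by leap. Departure: by step. Metric position: strong.
Leap in, step out, in a metrically strong position — an appoggiatura. (It is the mirror image of the escape tone, which steps in and leaps out from a weak position.)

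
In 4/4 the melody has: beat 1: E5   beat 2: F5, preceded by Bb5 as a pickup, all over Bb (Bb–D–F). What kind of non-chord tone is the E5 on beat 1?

Appoggiatura.

The harmony at that moment is Bb major triad (Bb, D, F); E5 is not a chord tone.
It is approached by leap down from Bb5 and left by step up to F5.
Leap in, step out, metrically accented — an appoggiatura.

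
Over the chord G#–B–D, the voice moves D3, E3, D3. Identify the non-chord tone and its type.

The harmony at that moment is G# diminished triad (G#, B, D); E3 is not a chord tone.
It is approached by step up from D3 and left by step down to D3.
Step away and step back to the same note — a neighbor tone (upper neighbor).

E3 is a neighbor tone.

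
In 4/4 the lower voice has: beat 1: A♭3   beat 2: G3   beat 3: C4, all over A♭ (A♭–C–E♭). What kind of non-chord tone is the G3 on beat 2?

The harmony at that moment is A♭ major triad (A♭, C, E♭); G3 is not a chord tone.
It is approached by step down from A♭3 and left by leap up to C4.
Step in, leap out, on a weak beat — an escape tone.

Escape tone.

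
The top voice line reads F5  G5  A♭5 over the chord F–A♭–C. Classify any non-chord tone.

G5 is a passing tone.

The harmony at that moment is F minor triad (F, A♭, C); G5 is not a chord tone.
It is approached by step up from F5 and left by step up to A♭5.
Step in, step out in the same direction — a passing tone.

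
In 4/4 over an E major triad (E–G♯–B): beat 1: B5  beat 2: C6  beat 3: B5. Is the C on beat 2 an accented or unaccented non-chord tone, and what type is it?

The harmony at that moment is E major triad (E, G♯, B); C6 is not a chord tone.
It is approached by step up from B5 and left by step down to B5.
Step away and step back to the same note — a neighbor tone (upper neighbor).
It falls on a weak beat, so it is unaccented.

Unaccented neighbor tone.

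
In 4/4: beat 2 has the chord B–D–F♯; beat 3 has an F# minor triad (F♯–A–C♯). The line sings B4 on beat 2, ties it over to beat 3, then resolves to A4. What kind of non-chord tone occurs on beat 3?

Suspension.

The harmony at that moment is F♯ minor triad (F♯, A, C♯); B4 is not a chord tone.
It is held over (the same pitch as the preceding B4) and left by step down to A4.
Held over from the previous chord and resolving down by step — a suspension.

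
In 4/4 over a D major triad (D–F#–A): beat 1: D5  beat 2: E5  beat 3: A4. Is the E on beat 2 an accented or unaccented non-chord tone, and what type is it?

The harmony at that moment is D major triad (D, F#, A); E5 is not a chord tone.
It is approached by step up from D5 and left by leap down to A4.
Step in, leap out — an escape tone.
It falls on a weak beat, so it is unaccented.

Unaccented escape tone.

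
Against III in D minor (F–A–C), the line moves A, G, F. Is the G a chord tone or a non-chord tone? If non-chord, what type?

Non-chord tone — a passing tone.

The harmony at that moment is F major triad (F, A, C); G is not a chord tone.
It is approached by step down from A and left by step down to F.
Step in, step out in the same direction — a passing tone.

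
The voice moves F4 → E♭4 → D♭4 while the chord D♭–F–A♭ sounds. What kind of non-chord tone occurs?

The harmony at that moment is D♭ major triad (D♭, F, A♭); E♭4 is not a chord tone.
It is approached by step down from F4 and left by step down to D♭4.
Step in, step out in the same direction — a passing tone.

E♭4 is a passing tone.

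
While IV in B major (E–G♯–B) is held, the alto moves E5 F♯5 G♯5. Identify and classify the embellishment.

The harmony at that moment is E major triad (E, G♯, B); F♯5 is not a chord tone.
It is approached by step up from E5 and left by step up to G♯5.
Step in, step out in the same direction — a passing tone.

F♯5 is a passing tone.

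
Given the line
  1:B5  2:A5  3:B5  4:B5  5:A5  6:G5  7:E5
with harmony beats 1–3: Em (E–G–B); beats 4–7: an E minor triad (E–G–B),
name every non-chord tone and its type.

A5 (beat 2) — neighbor tone; A5 (beat 5) — passing tone.

The harmony at that moment is E minor triad (E, G, B); A5 is not a chord tone.
It is approached by step down from B5 and left by step up to B5.
Step away and step back to the same note — a neighbor tone (lower neighbor).
The harmony at that moment is E minor triad (E, G, B); A5 is not a chord tone.
It is approached by step down from B5 and left by step down to G5.
Step in, step out in the same direction — a passing tone.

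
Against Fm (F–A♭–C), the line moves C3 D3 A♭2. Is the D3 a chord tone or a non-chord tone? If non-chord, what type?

Non-chord tone — an escape tone.

The harmony at that moment is F minor triad (F, A♭, C); D3 is not a chord tone.
It is approached by step up from C3 and left by leap down to A♭2.
Step in, leap out — an escape tone.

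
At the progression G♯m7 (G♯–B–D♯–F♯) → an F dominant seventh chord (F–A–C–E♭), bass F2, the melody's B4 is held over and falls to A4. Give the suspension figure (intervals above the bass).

At the second chord the bass is F2. The suspended B4 lies a fourth above the bass; after resolving down by step to A4, the interval above the bass becomes a third.
Suspension figures are named by those two intervals: 4–3.

4–3 suspension.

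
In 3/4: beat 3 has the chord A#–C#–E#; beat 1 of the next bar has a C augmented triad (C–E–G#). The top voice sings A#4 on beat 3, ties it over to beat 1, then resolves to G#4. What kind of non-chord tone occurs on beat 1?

Suspension.

The harmony at that moment is C augmented triad (C, E, G#); A#4 is not a chord tone.
It is held over (the same pitch as the preceding A#4) and left by step down to G#4.
Held over from the previous chord and resolving down by step — a suspension.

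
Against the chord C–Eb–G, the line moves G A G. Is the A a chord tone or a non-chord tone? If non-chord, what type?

The harmony at that moment is C minor triad (C, Eb, G); A is not a chord tone.
It is approached by step up from G and left by step down to G.
Step away and step back to the same note — a neighbor tone (upper neighbor).

Non-chord tone — a neighbor tone.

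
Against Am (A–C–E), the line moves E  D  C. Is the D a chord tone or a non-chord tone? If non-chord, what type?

Non-chord tone — a passing tone.

The harmony at that moment is A minor triad (A, C, E); D is not a chord tone.
It is approached by step down from E and left by step down to C.
Step in, step out in the same direction — a passing tone.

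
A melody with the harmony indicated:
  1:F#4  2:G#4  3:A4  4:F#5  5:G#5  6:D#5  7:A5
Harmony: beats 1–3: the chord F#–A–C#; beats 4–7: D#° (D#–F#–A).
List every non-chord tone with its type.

G#4 (beat 2) — passing tone; G#5 (beat 5) — escape tone.

The harmony at that moment is F# minor triad (F#, A, C#); G#4 is not a chord tone.
It is approached by step up from F#4 and left by step up to A4.
Step in, step out in the same direction — a passing tone.
The harmony at that moment is D# diminished triad (D#, F#, A); G#5 is not a chord tone.
It is approached by step up from F#5 and left by leap down to D#5.
Step in, leap out — an escape tone.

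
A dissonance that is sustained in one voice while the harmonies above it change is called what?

Approach: none. Departure: none — a single pitch is sustained while the chords change around it, passing through harmonies that do not contain it.
No melodic motion at all; the dissonance is created entirely by the moving harmonies against the stationary note — a pedal tone (pedal point).

Pedal tone.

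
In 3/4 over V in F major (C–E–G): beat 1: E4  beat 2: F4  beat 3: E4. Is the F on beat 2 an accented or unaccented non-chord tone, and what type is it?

The harmony at that moment is C major triad (C, E, G); F4 is not a chord tone.
It is approached by step up from E4 and left by step down to E4.
Step away and step back to the same note — a neighbor tone (upper neighbor).
It falls on a weak beat, so it is unaccented.

Unaccented neighbor tone.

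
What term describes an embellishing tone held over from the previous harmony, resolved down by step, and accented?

Approach: by preparation — the pitch is first a chord tone, then held (tied or repeated) while the harmony changes under it. Departure: down by step. Metric position: strong.
A prepared dissonance that resolves downward by step — a suspension. (The same figure resolving upward would be a retardation.)

Suspension.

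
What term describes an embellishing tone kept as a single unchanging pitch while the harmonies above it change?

Pedal tone.

Approach: none. Departure: none — a single pitch is sustained while the chords change around it, passing through harmonies that do not contain it.
No melodic motion at all; the dissonance is created entirely by the moving harmonies against the stationary note — a pedal tone (pedal point).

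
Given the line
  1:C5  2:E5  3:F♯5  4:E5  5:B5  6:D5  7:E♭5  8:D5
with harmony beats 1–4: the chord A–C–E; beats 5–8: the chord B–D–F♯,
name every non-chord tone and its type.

F♯5 (beat 3) — neighbor tone; E♭5 (beat 7) — neighbor tone.

The harmony at that moment is A minor triad (A, C, E); F♯5 is not a chord tone.
It is approached by step up from E5 and left by step down to E5.
Step away and step back to the same note — a neighbor tone (upper neighbor).
The harmony at that moment is B minor triad (B, D, F♯); E♭5 is not a chord tone.
It is approached by step up from D5 and left by step down to D5.
Step away and step back to the same note — a neighbor tone (upper neighbor).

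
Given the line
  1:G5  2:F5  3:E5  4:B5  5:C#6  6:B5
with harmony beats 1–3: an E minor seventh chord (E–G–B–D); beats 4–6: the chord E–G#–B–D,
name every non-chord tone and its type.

The harmony at that moment is E minor seventh chord (E, G, B, D); F5 is not a chord tone.
It is approached by step down from G5 and left by step down to E5.
Step in, step out in the same direction — a passing tone.
The harmony at that moment is E dominant seventh chord (E, G#, B, D); C#6 is not a chord tone.
It is approached by step up from B5 and left by step down to B5.
Step away and step back to the same note — a neighbor tone (upper neighbor).

F5 (beat 2) — passing tone; C#6 (beat 5) — neighbor tone.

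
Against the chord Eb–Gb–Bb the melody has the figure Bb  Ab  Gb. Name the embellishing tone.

Ab is a passing tone.

The harmony at that moment is Eb minor triad (Eb, Gb, Bb); Ab is not a chord tone.
It is approached by step down from Bb and left by step down to Gb.
Step in, step out in the same direction — a passing tone.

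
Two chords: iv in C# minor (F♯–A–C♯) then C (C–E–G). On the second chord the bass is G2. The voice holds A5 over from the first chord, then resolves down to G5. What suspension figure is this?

At the second chord the bass is G2. The suspended A5 lies a ninth above the bass; after resolving down by step to G5, the interval above the bass becomes an octave.
Suspension figures are named by those two intervals: 9–8.

9–8 suspension.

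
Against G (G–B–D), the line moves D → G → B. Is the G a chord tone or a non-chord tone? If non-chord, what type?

G major triad contains G, B, D; G is the root, so it is a chord tone.

Chord tone (the root of G major triad).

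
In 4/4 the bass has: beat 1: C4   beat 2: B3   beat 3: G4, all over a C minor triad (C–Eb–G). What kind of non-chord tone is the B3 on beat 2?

The harmony at that moment is C minor triad (C, Eb, G); B3 is not a chord tone.
It is approached by step down from C4 and left by leap up to G4.
Step in, leap out, on a weak beat — an escape tone.

Escape tone.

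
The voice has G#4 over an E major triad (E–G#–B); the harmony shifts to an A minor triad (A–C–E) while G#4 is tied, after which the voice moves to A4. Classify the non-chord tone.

G#4 is a retardation.

The harmony at that moment is A minor triad (A, C, E); G#4 is not a chord tone.
It is held over (the same pitch as the preceding G#4) and left by step up to A4.
Held over from the previous chord and resolving up by step — a retardation.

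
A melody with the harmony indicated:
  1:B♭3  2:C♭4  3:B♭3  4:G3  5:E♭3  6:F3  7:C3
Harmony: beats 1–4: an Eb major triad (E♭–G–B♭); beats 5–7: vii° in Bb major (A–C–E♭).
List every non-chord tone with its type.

C♭4 (beat 2) — neighbor tone; F3 (beat 6) — escape tone.

The harmony at that moment is E♭ major triad (E♭, G, B♭); C♭4 is not a chord tone.
It is approached by step up from B♭3 and left by step down to B♭3.
Step away and step back to the same note — a neighbor tone (upper neighbor).
The harmony at that moment is A diminished triad (A, C, E♭); F3 is not a chord tone.
It is approached by step up from E♭3 and left by leap down to C3.
Step in, leap out — an escape tone.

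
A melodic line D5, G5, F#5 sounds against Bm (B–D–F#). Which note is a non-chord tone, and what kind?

G5 is an appoggiatura.

The harmony at that moment is B minor triad (B, D, F#); G5 is not a chord tone.
It is approached by leap up from D5 and left by step down to F#5.
Leap in, step out — an appoggiatura.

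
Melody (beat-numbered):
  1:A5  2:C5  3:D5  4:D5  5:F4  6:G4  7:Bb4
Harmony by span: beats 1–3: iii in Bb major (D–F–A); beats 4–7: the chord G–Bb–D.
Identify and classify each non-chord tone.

C5 (beat 2) — appoggiatura; F4 (beat 5) — appoggiatura.

The harmony at that moment is D minor triad (D, F, A); C5 is not a chord tone.
It is approached by leap down from A5 and left by step up to D5.
Leap in, step out — an appoggiatura.
The harmony at that moment is G minor triad (G, Bb, D); F4 is not a chord tone.
It is approached by leap down from D5 and left by step up to G4.
Leap in, step out — an appoggiatura.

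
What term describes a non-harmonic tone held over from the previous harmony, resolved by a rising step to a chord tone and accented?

Retardation.

Approach: by preparation — the pitch is first a chord tone, then held (tied or repeated) while the harmony changes under it. Departure: up by step. Metric position: strong.
A prepared dissonance that resolves upward by step — a retardation. (The same figure resolving downward would be a suspension.)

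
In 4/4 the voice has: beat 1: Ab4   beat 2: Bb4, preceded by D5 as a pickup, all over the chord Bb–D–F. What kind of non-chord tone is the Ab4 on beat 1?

The harmony at that moment is Bb major triad (Bb, D, F); Ab4 is not a chord tone.
It is approached by leap down from D5 and left by step up to Bb4.
Leap in, step out, metrically accented — an appoggiatura.

Appoggiatura.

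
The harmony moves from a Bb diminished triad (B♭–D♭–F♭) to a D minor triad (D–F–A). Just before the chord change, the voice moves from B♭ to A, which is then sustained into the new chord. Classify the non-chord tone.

The harmony at that moment is B♭ diminished triad (B♭, D♭, F♭); A is not a chord tone.
It is approached by step down from B♭ and then sustained as the same pitch into the next harmony.
Arriving early and becoming a chord tone when the harmony changes — an anticipation.

A is an anticipation.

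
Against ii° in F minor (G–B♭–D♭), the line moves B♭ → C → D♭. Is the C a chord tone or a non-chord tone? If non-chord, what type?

Non-chord tone — a passing tone.

The harmony at that moment is G diminished triad (G, B♭, D♭); C is not a chord tone.
It is approached by step up from B♭ and left by step up to D♭.
Step in, step out in the same direction — a passing tone.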